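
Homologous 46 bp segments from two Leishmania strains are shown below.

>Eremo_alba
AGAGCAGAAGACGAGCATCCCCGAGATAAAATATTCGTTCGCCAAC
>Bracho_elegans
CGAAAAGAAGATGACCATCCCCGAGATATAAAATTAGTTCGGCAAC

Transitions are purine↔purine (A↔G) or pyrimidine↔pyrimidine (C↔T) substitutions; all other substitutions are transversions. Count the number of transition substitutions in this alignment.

2

Differing sites — 1:A/C (Tv); 4:G/A (Ti); 5:C/A (Tv); 12:C/T (Ti); 15:G/C (Tv); 29:A/T (Tv); 32:T/A (Tv); 36:C/A (Tv); 42:C/G (Tv).
Of the 9 differences, 2 transitions and 7 transversions, so the answer is 2.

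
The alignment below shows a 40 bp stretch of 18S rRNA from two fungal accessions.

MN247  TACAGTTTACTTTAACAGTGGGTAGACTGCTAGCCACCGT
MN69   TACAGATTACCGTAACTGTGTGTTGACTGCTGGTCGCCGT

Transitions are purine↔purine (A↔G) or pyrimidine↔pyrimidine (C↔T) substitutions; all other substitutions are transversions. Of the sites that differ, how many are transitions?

4

The sequences differ at positions 6 (T/A, transversion), 11 (T/C, transition), 12 (T/G, transversion), 17 (A/T, transversion), 21 (G/T, transversion), 24 (A/T, transversion), 32 (A/G, transition), 34 (C/T, transition), 36 (A/G, transition).
Of the 9 differences, 4 transitions and 5 transversions, so the answer is 4.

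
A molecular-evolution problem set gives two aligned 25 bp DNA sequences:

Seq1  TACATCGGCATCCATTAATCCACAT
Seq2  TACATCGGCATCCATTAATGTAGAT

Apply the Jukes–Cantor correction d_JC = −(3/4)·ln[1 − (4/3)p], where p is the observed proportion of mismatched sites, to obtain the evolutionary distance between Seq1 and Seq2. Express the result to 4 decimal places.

The sequences differ at positions 20 (C/G), 21 (C/T), 23 (C/G).
p = 3/25 = 0.120000.
d = −0.75 · ln(1 − (4/3)·0.120000) = −0.75 · ln(0.840000) = −0.75 · (-0.174353) = 0.1308.

0.1308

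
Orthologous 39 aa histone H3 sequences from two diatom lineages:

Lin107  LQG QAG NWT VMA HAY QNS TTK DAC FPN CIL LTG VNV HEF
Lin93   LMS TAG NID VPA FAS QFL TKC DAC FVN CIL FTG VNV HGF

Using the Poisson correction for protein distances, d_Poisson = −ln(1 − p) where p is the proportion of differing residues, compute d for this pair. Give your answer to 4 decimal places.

The sequences differ at positions 2 (Q/M), 3 (G/S), 4 (Q/T), 8 (W/I), 9 (T/D), 11 (M/P), 13 (H/F), 15 (Y/S), 17 (N/F), 18 (S/L), 20 (T/K), 21 (K/C), 26 (P/V), 31 (L/F), 38 (E/G).
p = 15/39 = 0.384615.
d = −ln(1 − 0.384615) = −ln(0.615385) = 0.4855.

0.4855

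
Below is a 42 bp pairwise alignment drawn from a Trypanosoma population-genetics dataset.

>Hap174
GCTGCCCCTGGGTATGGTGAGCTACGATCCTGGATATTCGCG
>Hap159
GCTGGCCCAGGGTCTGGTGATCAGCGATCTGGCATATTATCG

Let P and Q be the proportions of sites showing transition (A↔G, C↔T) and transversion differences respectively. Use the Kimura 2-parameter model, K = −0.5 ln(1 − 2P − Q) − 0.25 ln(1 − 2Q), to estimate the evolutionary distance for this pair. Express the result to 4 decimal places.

0.3251

Differing sites — 5:C/G (Tv); 9:T/A (Tv); 14:A/C (Tv); 21:G/T (Tv); 23:T/A (Tv); 24:A/G (Ti); 30:C/T (Ti); 31:T/G (Tv); 33:G/C (Tv); 39:C/A (Tv); 40:G/T (Tv).
Of the 11 differences, 2 transitions and 9 transversions over 42 sites: P = 2/42 = 0.047619, Q = 9/42 = 0.214286.
d = −0.5·ln(0.690476) − 0.25·ln(0.571428) = −0.5·(-0.370374) − 0.25·(-0.559617) = 0.3251.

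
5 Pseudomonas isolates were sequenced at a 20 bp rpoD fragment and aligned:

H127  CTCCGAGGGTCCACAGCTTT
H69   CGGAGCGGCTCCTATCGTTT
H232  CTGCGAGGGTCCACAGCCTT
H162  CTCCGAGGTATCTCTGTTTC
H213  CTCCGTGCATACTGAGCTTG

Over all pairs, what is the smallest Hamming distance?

Pairwise Hamming distances:
  H127 vs H69: 10
  H127 vs H232: 2
  H127 vs H162: 7
  H127 vs H213: 7
  H69 vs H232: 10
  H69 vs H162: 11
  H69 vs H213: 12
  H232 vs H162: 9
  H232 vs H213: 9
  H162 vs H213: 9
The smallest is 2, between H127 and H232.

2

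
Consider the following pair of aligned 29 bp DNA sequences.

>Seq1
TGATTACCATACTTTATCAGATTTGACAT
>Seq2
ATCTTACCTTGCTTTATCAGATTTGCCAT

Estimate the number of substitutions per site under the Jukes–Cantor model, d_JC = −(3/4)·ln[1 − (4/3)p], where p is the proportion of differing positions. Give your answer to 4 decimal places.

Differing sites — 1:T/A; 2:G/T; 3:A/C; 9:A/T; 11:A/G; 26:A/C.
p = 6/29 = 0.206897.
d = −0.75 · ln(1 − (4/3)·0.206897) = −0.75 · ln(0.724137) = −0.75 · (-0.322775) = 0.2421.

0.2421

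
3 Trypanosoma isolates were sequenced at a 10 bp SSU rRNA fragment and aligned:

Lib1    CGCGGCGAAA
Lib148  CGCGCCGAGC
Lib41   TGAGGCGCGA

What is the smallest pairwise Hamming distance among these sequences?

3

Pairwise Hamming distances:
  Lib1 vs Lib148: 3
  Lib1 vs Lib41: 4
  Lib148 vs Lib41: 5
The smallest is 3, between Lib1 and Lib148.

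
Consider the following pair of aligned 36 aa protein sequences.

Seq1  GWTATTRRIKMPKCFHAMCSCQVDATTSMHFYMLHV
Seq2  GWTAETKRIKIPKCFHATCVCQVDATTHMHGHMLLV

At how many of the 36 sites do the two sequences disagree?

Differing sites — 5:T/E; 7:R/K; 11:M/I; 18:M/T; 20:S/V; 28:S/H; 31:F/G; 32:Y/H; 35:H/L.
That gives 9 mismatches out of 36 aligned sites, so the Hamming distance is 9.

9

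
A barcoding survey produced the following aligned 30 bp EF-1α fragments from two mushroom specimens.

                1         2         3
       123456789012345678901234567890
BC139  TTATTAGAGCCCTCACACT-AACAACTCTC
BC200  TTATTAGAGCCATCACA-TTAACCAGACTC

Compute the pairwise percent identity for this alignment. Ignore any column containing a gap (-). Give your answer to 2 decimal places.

Excluding the 2 gap columns leaves 28 comparable sites.
Mismatches occur at site 12 (C/A), site 24 (A/C), site 26 (C/G), site 27 (T/A).
24 of the 28 comparable sites match, so the percent identity is 24/28 × 100 = 85.71%.

85.71%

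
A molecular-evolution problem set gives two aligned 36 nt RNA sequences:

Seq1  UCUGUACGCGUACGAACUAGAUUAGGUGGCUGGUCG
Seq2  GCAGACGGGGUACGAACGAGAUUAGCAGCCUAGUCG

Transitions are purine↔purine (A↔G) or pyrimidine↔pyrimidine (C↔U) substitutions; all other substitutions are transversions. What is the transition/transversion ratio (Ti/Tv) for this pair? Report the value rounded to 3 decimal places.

0.100

Differing sites — 1:U/G (Tv); 3:U/A (Tv); 5:U/A (Tv); 6:A/C (Tv); 7:C/G (Tv); 9:C/G (Tv); 18:U/G (Tv); 26:G/C (Tv); 27:U/A (Tv); 29:G/C (Tv); 32:G/A (Ti).
Of the 11 differences, 1 transition and 10 transversions, so Ti/Tv = 1/10 = 0.100.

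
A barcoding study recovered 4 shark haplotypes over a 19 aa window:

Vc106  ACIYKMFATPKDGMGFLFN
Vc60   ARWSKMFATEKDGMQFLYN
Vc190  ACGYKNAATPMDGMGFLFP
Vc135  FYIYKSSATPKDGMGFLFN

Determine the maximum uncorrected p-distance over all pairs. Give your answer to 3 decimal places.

0.526

Pairwise Hamming distances:
  Vc106 vs Vc60: 6
  Vc106 vs Vc190: 5
  Vc106 vs Vc135: 4
  Vc60 vs Vc190: 10
  Vc60 vs Vc135: 9
  Vc190 vs Vc135: 7
The largest is 10 mismatches, between Vc60 and Vc190; p = 10/19 = 0.526.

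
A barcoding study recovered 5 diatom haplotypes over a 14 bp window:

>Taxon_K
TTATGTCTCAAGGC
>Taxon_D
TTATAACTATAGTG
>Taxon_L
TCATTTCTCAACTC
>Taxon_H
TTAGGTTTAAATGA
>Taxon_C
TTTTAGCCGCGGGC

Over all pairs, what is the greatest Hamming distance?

11

Pairwise Hamming distances:
  Taxon_K vs Taxon_D: 6
  Taxon_K vs Taxon_L: 4
  Taxon_K vs Taxon_H: 5
  Taxon_K vs Taxon_C: 7
  Taxon_D vs Taxon_L: 7
  Taxon_D vs Taxon_H: 8
  Taxon_D vs Taxon_C: 8
  Taxon_L vs Taxon_H: 8
  Taxon_L vs Taxon_C: 10
  Taxon_H vs Taxon_C: 11
The largest is 11, between Taxon_H and Taxon_C.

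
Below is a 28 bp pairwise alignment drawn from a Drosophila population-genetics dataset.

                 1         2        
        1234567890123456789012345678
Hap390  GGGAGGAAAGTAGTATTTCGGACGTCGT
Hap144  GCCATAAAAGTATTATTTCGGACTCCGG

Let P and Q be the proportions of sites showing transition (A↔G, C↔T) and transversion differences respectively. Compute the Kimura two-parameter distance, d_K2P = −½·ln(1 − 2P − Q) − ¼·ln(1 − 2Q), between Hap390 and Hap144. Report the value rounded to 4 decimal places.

0.3608

Mismatches occur at site 2 (G↔C, transversion), site 3 (G↔C, transversion), site 5 (G↔T, transversion), site 6 (G↔A, transition), site 13 (G↔T, transversion), site 24 (G↔T, transversion), site 25 (T↔C, transition), site 28 (T↔G, transversion).
Of the 8 differences, 2 transitions and 6 transversions over 28 sites: P = 2/28 = 0.071429, Q = 6/28 = 0.214286.
d = −0.5·ln(0.642856) − 0.25·ln(0.571428) = −0.5·(-0.441835) − 0.25·(-0.559617) = 0.3608.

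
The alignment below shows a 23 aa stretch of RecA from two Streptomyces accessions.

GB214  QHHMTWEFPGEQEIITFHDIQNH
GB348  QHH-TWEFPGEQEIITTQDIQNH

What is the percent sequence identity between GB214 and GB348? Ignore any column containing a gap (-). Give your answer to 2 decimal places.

90.91%

Excluding the 1 gap column leaves 22 comparable sites.
Differing sites — 17:F/T; 18:H/Q.
20 of the 22 comparable sites match, so the percent identity is 20/22 × 100 = 90.91%.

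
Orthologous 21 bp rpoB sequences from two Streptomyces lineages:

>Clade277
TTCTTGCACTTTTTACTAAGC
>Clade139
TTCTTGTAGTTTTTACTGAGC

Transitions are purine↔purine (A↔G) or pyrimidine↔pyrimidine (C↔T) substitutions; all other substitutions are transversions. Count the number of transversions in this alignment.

1

Differing sites — 7:C/T (Ti); 9:C/G (Tv); 18:A/G (Ti).
Of the 3 differences, 2 transitions and 1 transversion, so the answer is 1.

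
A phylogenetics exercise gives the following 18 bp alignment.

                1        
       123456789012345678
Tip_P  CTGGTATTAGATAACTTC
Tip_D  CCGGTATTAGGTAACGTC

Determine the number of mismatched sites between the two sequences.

Differing sites — 2:T/C; 11:A/G; 16:T/G.
That gives 3 mismatches out of 18 aligned sites, so the Hamming distance is 3.

3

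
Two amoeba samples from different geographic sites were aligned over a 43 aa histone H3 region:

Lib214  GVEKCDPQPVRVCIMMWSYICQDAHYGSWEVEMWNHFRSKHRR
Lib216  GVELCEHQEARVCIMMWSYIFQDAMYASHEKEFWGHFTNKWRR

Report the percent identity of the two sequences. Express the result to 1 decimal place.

Differing sites — 4:K/L; 6:D/E; 7:P/H; 9:P/E; 10:V/A; 21:C/F; 25:H/M; 27:G/A; 29:W/H; 31:V/K; 33:M/F; 35:N/G; 38:R/T; 39:S/N; 41:H/W.
28 of the 43 sites match, so the percent identity is 28/43 × 100 = 65.1%.

65.1%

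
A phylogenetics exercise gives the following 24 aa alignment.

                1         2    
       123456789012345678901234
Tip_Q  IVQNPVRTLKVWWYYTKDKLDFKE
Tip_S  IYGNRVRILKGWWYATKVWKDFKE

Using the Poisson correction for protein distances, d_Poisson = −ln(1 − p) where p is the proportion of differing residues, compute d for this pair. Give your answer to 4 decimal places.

0.4700

Differing sites — 2:V/Y; 3:Q/G; 5:P/R; 8:T/I; 11:V/G; 15:Y/A; 18:D/V; 19:K/W; 20:L/K.
p = 9/24 = 0.375000.
d = −ln(1 − 0.375000) = −ln(0.625000) = 0.4700.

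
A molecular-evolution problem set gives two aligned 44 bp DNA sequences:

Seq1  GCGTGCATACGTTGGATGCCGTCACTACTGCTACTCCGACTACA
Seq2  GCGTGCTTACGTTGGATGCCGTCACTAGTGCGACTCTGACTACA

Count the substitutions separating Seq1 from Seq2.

The sequences differ at positions 7 (A/T), 28 (C/G), 32 (T/G), 37 (C/T).
That gives 4 mismatches out of 44 aligned sites, so the Hamming distance is 4.

4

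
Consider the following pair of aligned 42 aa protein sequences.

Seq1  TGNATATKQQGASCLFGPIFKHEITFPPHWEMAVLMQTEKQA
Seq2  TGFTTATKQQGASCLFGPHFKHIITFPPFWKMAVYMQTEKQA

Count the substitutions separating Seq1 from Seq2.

7

The sequences differ at positions 3 (N/F), 4 (A/T), 19 (I/H), 23 (E/I), 29 (H/F), 31 (E/K), 35 (L/Y).
That gives 7 mismatches out of 42 aligned sites, so the Hamming distance is 7.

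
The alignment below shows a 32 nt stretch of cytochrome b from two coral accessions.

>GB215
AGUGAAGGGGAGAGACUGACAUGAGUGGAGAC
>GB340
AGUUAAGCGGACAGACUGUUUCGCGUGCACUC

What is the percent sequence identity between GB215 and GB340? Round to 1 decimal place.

65.6%

Differing sites — 4:G/U; 8:G/C; 12:G/C; 19:A/U; 20:C/U; 21:A/U; 22:U/C; 24:A/C; 28:G/C; 30:G/C; 31:A/U.
21 of the 32 sites match, so the percent identity is 21/32 × 100 = 65.6%.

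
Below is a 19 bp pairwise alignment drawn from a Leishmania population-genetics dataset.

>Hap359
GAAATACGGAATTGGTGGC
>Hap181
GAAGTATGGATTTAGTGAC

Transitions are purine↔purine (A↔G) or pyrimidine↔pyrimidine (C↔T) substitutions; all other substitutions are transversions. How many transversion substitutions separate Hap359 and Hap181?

1

The sequences differ at positions 4 (A/G, transition), 7 (C/T, transition), 11 (A/T, transversion), 14 (G/A, transition), 18 (G/A, transition).
Of the 5 differences, 4 transitions and 1 transversion, so the answer is 1.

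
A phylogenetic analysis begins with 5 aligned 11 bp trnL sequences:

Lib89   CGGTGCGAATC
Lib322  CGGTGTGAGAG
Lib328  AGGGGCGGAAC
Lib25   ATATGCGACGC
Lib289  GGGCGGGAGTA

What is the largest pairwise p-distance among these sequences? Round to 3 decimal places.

Pairwise Hamming distances:
  Lib89 vs Lib322: 4
  Lib89 vs Lib328: 4
  Lib89 vs Lib25: 5
  Lib89 vs Lib289: 5
  Lib322 vs Lib328: 6
  Lib322 vs Lib25: 7
  Lib322 vs Lib289: 5
  Lib328 vs Lib25: 6
  Lib328 vs Lib289: 7
  Lib25 vs Lib289: 8
The largest is 8 mismatches, between Lib25 and Lib289; p = 8/11 = 0.727.

0.727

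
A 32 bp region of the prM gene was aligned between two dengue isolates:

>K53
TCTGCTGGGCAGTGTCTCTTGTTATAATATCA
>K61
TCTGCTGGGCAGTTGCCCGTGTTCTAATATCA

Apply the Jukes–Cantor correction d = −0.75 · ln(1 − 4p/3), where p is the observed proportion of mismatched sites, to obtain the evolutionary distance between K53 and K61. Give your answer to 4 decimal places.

0.1752

Mismatches occur at site 14 (G↔T), site 15 (T↔G), site 17 (T↔C), site 19 (T↔G), site 24 (A↔C).
p = 5/32 = 0.156250.
d = −0.75 · ln(1 − (4/3)·0.156250) = −0.75 · ln(0.791667) = −0.75 · (-0.233614) = 0.1752.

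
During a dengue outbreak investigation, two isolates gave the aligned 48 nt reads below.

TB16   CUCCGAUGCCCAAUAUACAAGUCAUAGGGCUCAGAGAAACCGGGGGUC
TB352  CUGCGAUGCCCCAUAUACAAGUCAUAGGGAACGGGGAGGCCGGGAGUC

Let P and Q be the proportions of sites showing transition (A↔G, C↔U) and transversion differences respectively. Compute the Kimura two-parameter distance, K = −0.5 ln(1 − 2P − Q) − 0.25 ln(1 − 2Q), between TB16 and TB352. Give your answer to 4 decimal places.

0.2180

Differing sites — 3:C/G (Tv); 12:A/C (Tv); 30:C/A (Tv); 31:U/A (Tv); 33:A/G (Ti); 35:A/G (Ti); 38:A/G (Ti); 39:A/G (Ti); 45:G/A (Ti).
Of the 9 differences, 5 transitions and 4 transversions over 48 sites: P = 5/48 = 0.104167, Q = 4/48 = 0.083333.
d = −0.5·ln(0.708333) − 0.25·ln(0.833334) = −0.5·(-0.344841) − 0.25·(-0.182321) = 0.2180.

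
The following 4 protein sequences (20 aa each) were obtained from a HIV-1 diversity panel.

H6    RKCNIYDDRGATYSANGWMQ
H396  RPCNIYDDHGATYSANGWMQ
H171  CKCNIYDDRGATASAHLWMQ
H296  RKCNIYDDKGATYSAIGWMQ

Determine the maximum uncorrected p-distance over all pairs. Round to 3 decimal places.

Pairwise Hamming distances:
  H6 vs H396: 2
  H6 vs H171: 4
  H6 vs H296: 2
  H396 vs H171: 6
  H396 vs H296: 3
  H171 vs H296: 5
The largest is 6 mismatches, between H396 and H171; p = 6/20 = 0.300.

0.300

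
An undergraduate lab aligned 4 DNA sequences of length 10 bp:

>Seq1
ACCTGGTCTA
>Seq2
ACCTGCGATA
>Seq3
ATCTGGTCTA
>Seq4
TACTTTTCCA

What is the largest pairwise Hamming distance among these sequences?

7

Pairwise Hamming distances:
  Seq1 vs Seq2: 3
  Seq1 vs Seq3: 1
  Seq1 vs Seq4: 5
  Seq2 vs Seq3: 4
  Seq2 vs Seq4: 7
  Seq3 vs Seq4: 5
The largest is 7, between Seq2 and Seq4.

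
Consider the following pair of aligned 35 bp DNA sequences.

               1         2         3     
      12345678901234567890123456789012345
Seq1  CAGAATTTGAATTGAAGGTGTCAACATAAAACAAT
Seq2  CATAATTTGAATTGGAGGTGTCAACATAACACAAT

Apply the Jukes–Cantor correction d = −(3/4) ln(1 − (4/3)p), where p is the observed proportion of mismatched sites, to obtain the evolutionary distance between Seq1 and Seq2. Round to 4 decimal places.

Differing sites — 3:G/T; 15:A/G; 30:A/C.
p = 3/35 = 0.085714.
d = −0.75 · ln(1 − (4/3)·0.085714) = −0.75 · ln(0.885715) = −0.75 · (-0.121360) = 0.0910.

0.0910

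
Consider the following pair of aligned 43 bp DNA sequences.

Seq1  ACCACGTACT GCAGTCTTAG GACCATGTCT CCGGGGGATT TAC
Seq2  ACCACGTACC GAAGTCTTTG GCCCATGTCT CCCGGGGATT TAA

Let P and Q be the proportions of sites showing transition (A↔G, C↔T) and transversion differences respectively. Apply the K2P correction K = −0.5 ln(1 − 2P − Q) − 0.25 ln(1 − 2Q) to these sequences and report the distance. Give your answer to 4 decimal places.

0.1550

Differing sites — 10:T/C (Ti); 12:C/A (Tv); 19:A/T (Tv); 22:A/C (Tv); 33:G/C (Tv); 43:C/A (Tv).
Of the 6 differences, 1 transition and 5 transversions over 43 sites: P = 1/43 = 0.023256, Q = 5/43 = 0.116279.
d = −0.5·ln(0.837209) − 0.25·ln(0.767442) = −0.5·(-0.177682) − 0.25·(-0.264692) = 0.1550.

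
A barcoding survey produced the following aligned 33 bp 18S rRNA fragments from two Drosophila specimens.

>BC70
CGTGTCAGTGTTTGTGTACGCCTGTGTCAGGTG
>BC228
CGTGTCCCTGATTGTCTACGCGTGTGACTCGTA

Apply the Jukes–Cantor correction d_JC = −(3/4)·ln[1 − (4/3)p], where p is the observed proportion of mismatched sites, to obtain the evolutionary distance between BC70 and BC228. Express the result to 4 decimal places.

The sequences differ at positions 7 (A/C), 8 (G/C), 11 (T/A), 16 (G/C), 22 (C/G), 27 (T/A), 29 (A/T), 30 (G/C), 33 (G/A).
p = 9/33 = 0.272727.
d = −0.75 · ln(1 − (4/3)·0.272727) = −0.75 · ln(0.636364) = −0.75 · (-0.451985) = 0.3390.

0.3390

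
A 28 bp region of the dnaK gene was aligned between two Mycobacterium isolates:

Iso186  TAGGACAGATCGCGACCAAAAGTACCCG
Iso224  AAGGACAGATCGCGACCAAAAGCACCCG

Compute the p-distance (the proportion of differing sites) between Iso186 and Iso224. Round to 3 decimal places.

Differing sites — 1:T/A; 23:T/C.
There are 2 differences over 28 sites, so p = 2/28 = 0.071.

0.071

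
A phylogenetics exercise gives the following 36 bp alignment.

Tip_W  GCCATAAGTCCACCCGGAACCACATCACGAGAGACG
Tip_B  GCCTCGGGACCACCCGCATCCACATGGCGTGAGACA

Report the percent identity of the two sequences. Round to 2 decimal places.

Mismatches occur at site 4 (A→T), site 5 (T→C), site 6 (A→G), site 7 (A→G), site 9 (T→A), site 17 (G→C), site 19 (A→T), site 26 (C→G), site 27 (A→G), site 30 (A→T), site 36 (G→A).
25 of the 36 sites match, so the percent identity is 25/36 × 100 = 69.44%.

69.44%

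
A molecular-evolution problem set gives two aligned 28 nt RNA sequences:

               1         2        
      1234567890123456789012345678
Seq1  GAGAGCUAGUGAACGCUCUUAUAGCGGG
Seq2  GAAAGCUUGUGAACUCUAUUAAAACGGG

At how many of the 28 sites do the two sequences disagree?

6

Differing sites — 3:G/A; 8:A/U; 15:G/U; 18:C/A; 22:U/A; 24:G/A.
That gives 6 mismatches out of 28 aligned sites, so the Hamming distance is 6.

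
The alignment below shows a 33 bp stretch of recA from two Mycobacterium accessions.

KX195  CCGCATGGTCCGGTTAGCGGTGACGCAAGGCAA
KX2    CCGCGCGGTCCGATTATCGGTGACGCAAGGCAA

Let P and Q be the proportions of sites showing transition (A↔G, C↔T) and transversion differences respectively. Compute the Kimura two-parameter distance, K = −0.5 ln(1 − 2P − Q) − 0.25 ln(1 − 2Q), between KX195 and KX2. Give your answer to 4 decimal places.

0.1348

Differing sites — 5:A/G (Ti); 6:T/C (Ti); 13:G/A (Ti); 17:G/T (Tv).
Of the 4 differences, 3 transitions and 1 transversion over 33 sites: P = 3/33 = 0.090909, Q = 1/33 = 0.030303.
d = −0.5·ln(0.787879) − 0.25·ln(0.939394) = −0.5·(-0.238411) − 0.25·(-0.062520) = 0.1348.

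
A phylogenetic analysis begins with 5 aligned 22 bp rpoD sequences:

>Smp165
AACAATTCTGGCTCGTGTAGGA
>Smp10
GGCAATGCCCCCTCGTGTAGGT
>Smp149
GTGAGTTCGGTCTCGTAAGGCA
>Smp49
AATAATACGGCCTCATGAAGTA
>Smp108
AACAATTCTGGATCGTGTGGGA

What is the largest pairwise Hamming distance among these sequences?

12

Pairwise Hamming distances:
  Smp165 vs Smp10: 7
  Smp165 vs Smp149: 10
  Smp165 vs Smp49: 7
  Smp165 vs Smp108: 2
  Smp10 vs Smp149: 12
  Smp10 vs Smp49: 10
  Smp10 vs Smp108: 9
  Smp149 vs Smp49: 10
  Smp149 vs Smp108: 10
  Smp49 vs Smp108: 9
The largest is 12, between Smp10 and Smp149.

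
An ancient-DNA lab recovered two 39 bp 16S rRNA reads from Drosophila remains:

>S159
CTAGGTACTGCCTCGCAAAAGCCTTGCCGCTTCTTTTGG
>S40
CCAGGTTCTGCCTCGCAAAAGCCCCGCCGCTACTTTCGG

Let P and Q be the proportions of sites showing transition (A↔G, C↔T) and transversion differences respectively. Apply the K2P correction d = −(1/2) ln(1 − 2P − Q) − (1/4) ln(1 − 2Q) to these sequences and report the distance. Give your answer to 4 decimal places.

0.1752

The sequences differ at positions 2 (T/C, transition), 7 (A/T, transversion), 24 (T/C, transition), 25 (T/C, transition), 32 (T/A, transversion), 37 (T/C, transition).
Of the 6 differences, 4 transitions and 2 transversions over 39 sites: P = 4/39 = 0.102564, Q = 2/39 = 0.051282.
d = −0.5·ln(0.743590) − 0.25·ln(0.897436) = −0.5·(-0.296265) − 0.25·(-0.108213) = 0.1752.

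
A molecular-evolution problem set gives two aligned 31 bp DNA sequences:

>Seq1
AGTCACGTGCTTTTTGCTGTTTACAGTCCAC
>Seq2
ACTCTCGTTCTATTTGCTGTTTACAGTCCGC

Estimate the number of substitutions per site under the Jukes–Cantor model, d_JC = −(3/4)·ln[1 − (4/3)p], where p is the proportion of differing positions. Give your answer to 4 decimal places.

The sequences differ at positions 2 (G/C), 5 (A/T), 9 (G/T), 12 (T/A), 30 (A/G).
p = 5/31 = 0.161290.
d = −0.75 · ln(1 − (4/3)·0.161290) = −0.75 · ln(0.784947) = −0.75 · (-0.242139) = 0.1816.

0.1816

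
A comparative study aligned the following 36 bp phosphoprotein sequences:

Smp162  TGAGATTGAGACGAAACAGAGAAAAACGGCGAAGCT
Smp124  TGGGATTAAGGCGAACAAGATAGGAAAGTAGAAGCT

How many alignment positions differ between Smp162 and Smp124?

The sequences differ at positions 3 (A/G), 8 (G/A), 11 (A/G), 16 (A/C), 17 (C/A), 21 (G/T), 23 (A/G), 24 (A/G), 27 (C/A), 29 (G/T), 30 (C/A).
That gives 11 mismatches out of 36 aligned sites, so the Hamming distance is 11.

11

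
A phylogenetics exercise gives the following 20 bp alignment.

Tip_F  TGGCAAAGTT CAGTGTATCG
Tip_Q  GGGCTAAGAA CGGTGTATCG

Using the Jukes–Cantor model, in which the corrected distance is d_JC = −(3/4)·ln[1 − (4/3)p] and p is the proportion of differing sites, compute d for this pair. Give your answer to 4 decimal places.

The sequences differ at positions 1 (T/G), 5 (A/T), 9 (T/A), 10 (T/A), 12 (A/G).
p = 5/20 = 0.250000.
d = −0.75 · ln(1 − (4/3)·0.250000) = −0.75 · ln(0.666667) = −0.75 · (-0.405465) = 0.3041.

0.3041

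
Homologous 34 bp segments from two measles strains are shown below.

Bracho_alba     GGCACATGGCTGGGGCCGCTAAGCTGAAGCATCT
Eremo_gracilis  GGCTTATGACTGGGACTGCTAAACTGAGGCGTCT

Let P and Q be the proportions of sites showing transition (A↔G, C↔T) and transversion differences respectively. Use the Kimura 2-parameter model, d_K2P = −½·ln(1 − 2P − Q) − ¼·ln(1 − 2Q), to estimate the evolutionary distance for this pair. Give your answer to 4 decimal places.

0.3061

The sequences differ at positions 4 (A/T, transversion), 5 (C/T, transition), 9 (G/A, transition), 15 (G/A, transition), 17 (C/T, transition), 23 (G/A, transition), 28 (A/G, transition), 31 (A/G, transition).
Of the 8 differences, 7 transitions and 1 transversion over 34 sites: P = 7/34 = 0.205882, Q = 1/34 = 0.029412.
d = −0.5·ln(0.558824) − 0.25·ln(0.941176) = −0.5·(-0.581921) − 0.25·(-0.060625) = 0.3061.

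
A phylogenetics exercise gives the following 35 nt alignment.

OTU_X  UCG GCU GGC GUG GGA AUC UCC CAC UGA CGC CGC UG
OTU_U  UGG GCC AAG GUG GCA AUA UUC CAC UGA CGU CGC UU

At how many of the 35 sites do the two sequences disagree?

10

The sequences differ at positions 2 (C/G), 6 (U/C), 7 (G/A), 8 (G/A), 9 (C/G), 14 (G/C), 18 (C/A), 20 (C/U), 30 (C/U), 35 (G/U).
That gives 10 mismatches out of 35 aligned sites, so the Hamming distance is 10.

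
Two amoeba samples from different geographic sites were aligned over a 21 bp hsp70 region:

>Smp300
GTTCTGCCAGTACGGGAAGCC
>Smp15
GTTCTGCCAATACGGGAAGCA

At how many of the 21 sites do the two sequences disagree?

Mismatches occur at site 10 (G/A), site 21 (C/A).
That gives 2 mismatches out of 21 aligned sites, so the Hamming distance is 2.

2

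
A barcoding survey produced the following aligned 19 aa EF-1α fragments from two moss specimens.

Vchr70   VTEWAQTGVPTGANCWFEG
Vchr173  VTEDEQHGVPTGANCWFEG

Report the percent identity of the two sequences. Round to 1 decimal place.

Differing sites — 4:W/D; 5:A/E; 7:T/H.
16 of the 19 sites match, so the percent identity is 16/19 × 100 = 84.2%.

84.2%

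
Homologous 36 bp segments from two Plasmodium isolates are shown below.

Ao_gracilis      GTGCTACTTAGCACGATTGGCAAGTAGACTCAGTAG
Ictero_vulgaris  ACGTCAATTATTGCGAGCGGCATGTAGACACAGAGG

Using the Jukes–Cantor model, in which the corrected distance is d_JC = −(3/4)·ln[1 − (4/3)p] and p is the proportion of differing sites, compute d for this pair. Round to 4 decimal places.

0.5482

Differing sites — 1:G/A; 2:T/C; 4:C/T; 5:T/C; 7:C/A; 11:G/T; 12:C/T; 13:A/G; 17:T/G; 18:T/C; 23:A/T; 30:T/A; 34:T/A; 35:A/G.
p = 14/36 = 0.388889.
d = −0.75 · ln(1 − (4/3)·0.388889) = −0.75 · ln(0.481481) = −0.75 · (-0.730889) = 0.5482.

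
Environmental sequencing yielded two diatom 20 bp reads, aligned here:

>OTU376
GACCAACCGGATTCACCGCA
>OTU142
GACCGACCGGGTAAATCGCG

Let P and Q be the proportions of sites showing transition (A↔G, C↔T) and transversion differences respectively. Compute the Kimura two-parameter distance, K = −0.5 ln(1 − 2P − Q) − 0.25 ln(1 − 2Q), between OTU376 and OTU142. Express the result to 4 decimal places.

Differing sites — 5:A/G (Ti); 11:A/G (Ti); 13:T/A (Tv); 14:C/A (Tv); 16:C/T (Ti); 20:A/G (Ti).
Of the 6 differences, 4 transitions and 2 transversions over 20 sites: P = 4/20 = 0.200000, Q = 2/20 = 0.100000.
d = −0.5·ln(0.500000) − 0.25·ln(0.800000) = −0.5·(-0.693147) − 0.25·(-0.223144) = 0.4024.

0.4024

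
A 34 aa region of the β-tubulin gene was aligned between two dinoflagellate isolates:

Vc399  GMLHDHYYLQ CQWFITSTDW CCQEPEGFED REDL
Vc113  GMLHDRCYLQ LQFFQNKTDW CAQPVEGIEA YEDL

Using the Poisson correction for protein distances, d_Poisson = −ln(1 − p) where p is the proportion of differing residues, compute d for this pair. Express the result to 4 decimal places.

Differing sites — 6:H/R; 7:Y/C; 11:C/L; 13:W/F; 15:I/Q; 16:T/N; 17:S/K; 22:C/A; 24:E/P; 25:P/V; 28:F/I; 30:D/A; 31:R/Y.
p = 13/34 = 0.382353.
d = −ln(1 − 0.382353) = −ln(0.617647) = 0.4818.

0.4818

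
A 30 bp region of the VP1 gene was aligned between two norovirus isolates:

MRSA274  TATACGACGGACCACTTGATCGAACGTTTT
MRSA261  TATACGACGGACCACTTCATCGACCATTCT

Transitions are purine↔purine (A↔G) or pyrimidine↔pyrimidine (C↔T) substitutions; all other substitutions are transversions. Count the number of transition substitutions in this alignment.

Differing sites — 18:G/C (Tv); 24:A/C (Tv); 26:G/A (Ti); 29:T/C (Ti).
Of the 4 differences, 2 transitions and 2 transversions, so the answer is 2.

2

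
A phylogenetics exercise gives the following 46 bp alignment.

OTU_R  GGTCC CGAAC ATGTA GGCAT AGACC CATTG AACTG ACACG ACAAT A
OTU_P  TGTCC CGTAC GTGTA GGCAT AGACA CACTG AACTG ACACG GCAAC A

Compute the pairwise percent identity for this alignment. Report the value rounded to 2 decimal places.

84.78%

The sequences differ at positions 1 (G/T), 8 (A/T), 11 (A/G), 25 (C/A), 28 (T/C), 41 (A/G), 45 (T/C).
39 of the 46 sites match, so the percent identity is 39/46 × 100 = 84.78%.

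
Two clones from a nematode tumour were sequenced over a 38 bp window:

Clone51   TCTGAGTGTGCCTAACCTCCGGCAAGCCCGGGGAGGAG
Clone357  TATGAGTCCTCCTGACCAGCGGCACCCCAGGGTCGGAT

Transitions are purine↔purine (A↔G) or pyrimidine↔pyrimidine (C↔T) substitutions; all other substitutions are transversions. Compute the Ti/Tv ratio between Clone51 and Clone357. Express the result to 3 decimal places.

The sequences differ at positions 2 (C/A, transversion), 8 (G/C, transversion), 9 (T/C, transition), 10 (G/T, transversion), 14 (A/G, transition), 18 (T/A, transversion), 19 (C/G, transversion), 25 (A/C, transversion), 26 (G/C, transversion), 29 (C/A, transversion), 33 (G/T, transversion), 34 (A/C, transversion), 38 (G/T, transversion).
Of the 13 differences, 2 transitions and 11 transversions, so Ti/Tv = 2/11 = 0.182.

0.182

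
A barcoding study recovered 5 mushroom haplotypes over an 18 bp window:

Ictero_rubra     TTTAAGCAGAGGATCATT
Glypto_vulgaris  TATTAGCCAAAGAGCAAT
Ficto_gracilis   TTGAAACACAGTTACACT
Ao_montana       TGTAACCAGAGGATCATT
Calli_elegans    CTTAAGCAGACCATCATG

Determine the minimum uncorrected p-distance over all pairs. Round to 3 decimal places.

0.111

Pairwise Hamming distances:
  Ictero_rubra vs Glypto_vulgaris: 7
  Ictero_rubra vs Ficto_gracilis: 7
  Ictero_rubra vs Ao_montana: 2
  Ictero_rubra vs Calli_elegans: 4
  Glypto_vulgaris vs Ficto_gracilis: 11
  Glypto_vulgaris vs Ao_montana: 8
  Glypto_vulgaris vs Calli_elegans: 10
  Ficto_gracilis vs Ao_montana: 8
  Ficto_gracilis vs Calli_elegans: 10
  Ao_montana vs Calli_elegans: 6
The smallest is 2 mismatches, between Ictero_rubra and Ao_montana; p = 2/18 = 0.111.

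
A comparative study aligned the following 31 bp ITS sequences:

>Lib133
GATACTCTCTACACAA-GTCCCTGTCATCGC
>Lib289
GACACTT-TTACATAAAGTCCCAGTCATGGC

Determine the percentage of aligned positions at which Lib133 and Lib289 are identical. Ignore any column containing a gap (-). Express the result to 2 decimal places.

79.31%

Excluding the 2 gap columns leaves 29 comparable sites.
Differing sites — 3:T/C; 7:C/T; 9:C/T; 14:C/T; 23:T/A; 29:C/G.
23 of the 29 comparable sites match, so the percent identity is 23/29 × 100 = 79.31%.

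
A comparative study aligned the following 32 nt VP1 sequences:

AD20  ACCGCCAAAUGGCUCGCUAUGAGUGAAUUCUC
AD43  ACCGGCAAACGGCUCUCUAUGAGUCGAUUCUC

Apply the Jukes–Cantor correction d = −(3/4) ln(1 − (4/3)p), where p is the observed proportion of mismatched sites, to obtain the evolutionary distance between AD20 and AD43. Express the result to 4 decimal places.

0.1752

Differing sites — 5:C/G; 10:U/C; 16:G/U; 25:G/C; 26:A/G.
p = 5/32 = 0.156250.
d = −0.75 · ln(1 − (4/3)·0.156250) = −0.75 · ln(0.791667) = −0.75 · (-0.233614) = 0.1752.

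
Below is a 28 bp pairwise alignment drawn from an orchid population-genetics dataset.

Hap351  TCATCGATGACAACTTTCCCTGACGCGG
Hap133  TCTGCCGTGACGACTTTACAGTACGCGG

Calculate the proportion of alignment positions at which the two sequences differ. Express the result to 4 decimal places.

The sequences differ at positions 3 (A/T), 4 (T/G), 6 (G/C), 7 (A/G), 12 (A/G), 18 (C/A), 20 (C/A), 21 (T/G), 22 (G/T).
There are 9 differences over 28 sites, so p = 9/28 = 0.3214.

0.3214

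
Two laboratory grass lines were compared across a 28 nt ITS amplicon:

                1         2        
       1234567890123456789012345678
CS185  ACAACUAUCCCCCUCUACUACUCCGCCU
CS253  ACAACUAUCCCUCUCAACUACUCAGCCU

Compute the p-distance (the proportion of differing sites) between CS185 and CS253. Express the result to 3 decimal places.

0.107

Differing sites — 12:C/U; 16:U/A; 24:C/A.
There are 3 differences over 28 sites, so p = 3/28 = 0.107.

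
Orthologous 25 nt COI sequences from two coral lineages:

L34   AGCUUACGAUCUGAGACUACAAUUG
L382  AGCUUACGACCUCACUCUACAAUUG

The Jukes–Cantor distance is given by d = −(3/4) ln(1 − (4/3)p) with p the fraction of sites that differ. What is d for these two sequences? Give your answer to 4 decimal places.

Mismatches occur at site 10 (U↔C), site 13 (G↔C), site 15 (G↔C), site 16 (A↔U).
p = 4/25 = 0.160000.
d = −0.75 · ln(1 − (4/3)·0.160000) = −0.75 · ln(0.786667) = −0.75 · (-0.239950) = 0.1800.

0.1800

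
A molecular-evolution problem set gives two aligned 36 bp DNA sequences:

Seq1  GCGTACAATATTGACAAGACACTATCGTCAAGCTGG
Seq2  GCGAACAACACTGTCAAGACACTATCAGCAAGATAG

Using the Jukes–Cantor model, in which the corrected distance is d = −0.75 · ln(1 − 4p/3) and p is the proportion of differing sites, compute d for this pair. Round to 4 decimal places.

Differing sites — 4:T/A; 9:T/C; 11:T/C; 14:A/T; 27:G/A; 28:T/G; 33:C/A; 35:G/A.
p = 8/36 = 0.222222.
d = −0.75 · ln(1 − (4/3)·0.222222) = −0.75 · ln(0.703704) = −0.75 · (-0.351397) = 0.2635.

0.2635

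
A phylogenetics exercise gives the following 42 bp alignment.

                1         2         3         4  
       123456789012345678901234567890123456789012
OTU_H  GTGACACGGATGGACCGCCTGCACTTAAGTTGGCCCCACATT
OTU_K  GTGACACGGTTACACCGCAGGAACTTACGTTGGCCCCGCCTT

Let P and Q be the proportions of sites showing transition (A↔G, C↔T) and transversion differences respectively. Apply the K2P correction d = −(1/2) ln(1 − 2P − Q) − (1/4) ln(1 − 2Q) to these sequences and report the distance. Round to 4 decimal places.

0.2532

Mismatches occur at site 10 (A↔T, transversion), site 12 (G↔A, transition), site 13 (G↔C, transversion), site 19 (C↔A, transversion), site 20 (T↔G, transversion), site 22 (C↔A, transversion), site 28 (A↔C, transversion), site 38 (A↔G, transition), site 40 (A↔C, transversion).
Of the 9 differences, 2 transitions and 7 transversions over 42 sites: P = 2/42 = 0.047619, Q = 7/42 = 0.166667.
d = −0.5·ln(0.738095) − 0.25·ln(0.666666) = −0.5·(-0.303683) − 0.25·(-0.405466) = 0.2532.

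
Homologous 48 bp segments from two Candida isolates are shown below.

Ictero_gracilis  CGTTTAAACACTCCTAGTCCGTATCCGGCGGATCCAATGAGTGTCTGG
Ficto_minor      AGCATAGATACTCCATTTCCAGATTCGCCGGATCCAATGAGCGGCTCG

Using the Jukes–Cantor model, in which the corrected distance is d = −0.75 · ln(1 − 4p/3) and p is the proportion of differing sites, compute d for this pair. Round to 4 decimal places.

Differing sites — 1:C/A; 3:T/C; 4:T/A; 7:A/G; 9:C/T; 15:T/A; 16:A/T; 17:G/T; 21:G/A; 22:T/G; 25:C/T; 28:G/C; 42:T/C; 44:T/G; 47:G/C.
p = 15/48 = 0.312500.
d = −0.75 · ln(1 − (4/3)·0.312500) = −0.75 · ln(0.583333) = −0.75 · (-0.538997) = 0.4042.

0.4042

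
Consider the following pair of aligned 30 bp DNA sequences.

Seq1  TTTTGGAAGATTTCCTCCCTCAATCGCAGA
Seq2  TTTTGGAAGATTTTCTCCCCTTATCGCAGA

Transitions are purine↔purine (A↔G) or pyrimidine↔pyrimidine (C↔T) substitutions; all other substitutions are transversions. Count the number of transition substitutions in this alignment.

Differing sites — 14:C/T (Ti); 20:T/C (Ti); 21:C/T (Ti); 22:A/T (Tv).
Of the 4 differences, 3 transitions and 1 transversion, so the answer is 3.

3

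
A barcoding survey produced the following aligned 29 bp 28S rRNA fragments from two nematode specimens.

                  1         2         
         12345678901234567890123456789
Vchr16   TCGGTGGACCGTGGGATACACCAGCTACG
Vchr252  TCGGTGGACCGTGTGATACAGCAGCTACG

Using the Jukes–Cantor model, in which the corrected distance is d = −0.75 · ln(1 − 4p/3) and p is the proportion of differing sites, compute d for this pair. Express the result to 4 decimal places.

0.0723

Mismatches occur at site 14 (G→T), site 21 (C→G).
p = 2/29 = 0.068966.
d = −0.75 · ln(1 − (4/3)·0.068966) = −0.75 · ln(0.908045) = −0.75 · (-0.096461) = 0.0723.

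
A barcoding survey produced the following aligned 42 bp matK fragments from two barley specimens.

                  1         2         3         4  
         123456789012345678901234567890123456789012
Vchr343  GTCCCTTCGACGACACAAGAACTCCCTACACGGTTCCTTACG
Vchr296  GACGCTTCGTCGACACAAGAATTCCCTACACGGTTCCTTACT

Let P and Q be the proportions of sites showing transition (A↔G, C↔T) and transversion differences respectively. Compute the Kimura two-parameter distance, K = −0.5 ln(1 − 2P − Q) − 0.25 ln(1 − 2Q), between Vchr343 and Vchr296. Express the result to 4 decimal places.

Differing sites — 2:T/A (Tv); 4:C/G (Tv); 10:A/T (Tv); 22:C/T (Ti); 42:G/T (Tv).
Of the 5 differences, 1 transition and 4 transversions over 42 sites: P = 1/42 = 0.023810, Q = 4/42 = 0.095238.
d = −0.5·ln(0.857142) − 0.25·ln(0.809524) = −0.5·(-0.154152) − 0.25·(-0.211309) = 0.1299.

0.1299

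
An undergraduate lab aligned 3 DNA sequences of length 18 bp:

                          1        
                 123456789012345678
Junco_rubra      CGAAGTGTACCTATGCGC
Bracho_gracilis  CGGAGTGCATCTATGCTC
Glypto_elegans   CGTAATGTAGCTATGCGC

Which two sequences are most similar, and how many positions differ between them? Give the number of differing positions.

Pairwise Hamming distances:
  Junco_rubra vs Bracho_gracilis: 4
  Junco_rubra vs Glypto_elegans: 3
  Bracho_gracilis vs Glypto_elegans: 5
The smallest is 3, between Junco_rubra and Glypto_elegans.

3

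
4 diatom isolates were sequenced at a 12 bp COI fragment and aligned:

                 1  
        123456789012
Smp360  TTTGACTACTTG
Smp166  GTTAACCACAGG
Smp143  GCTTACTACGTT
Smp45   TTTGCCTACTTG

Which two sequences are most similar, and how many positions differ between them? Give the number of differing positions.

Pairwise Hamming distances:
  Smp360 vs Smp166: 5
  Smp360 vs Smp143: 5
  Smp360 vs Smp45: 1
  Smp166 vs Smp143: 6
  Smp166 vs Smp45: 6
  Smp143 vs Smp45: 6
The smallest is 1, between Smp360 and Smp45.

1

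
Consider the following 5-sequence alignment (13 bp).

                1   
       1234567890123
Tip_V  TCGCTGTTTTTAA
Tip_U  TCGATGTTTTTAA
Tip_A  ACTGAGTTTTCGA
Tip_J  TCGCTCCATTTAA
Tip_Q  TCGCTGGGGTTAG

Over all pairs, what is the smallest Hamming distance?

1

Pairwise Hamming distances:
  Tip_V vs Tip_U: 1
  Tip_V vs Tip_A: 6
  Tip_V vs Tip_J: 3
  Tip_V vs Tip_Q: 4
  Tip_U vs Tip_A: 6
  Tip_U vs Tip_J: 4
  Tip_U vs Tip_Q: 5
  Tip_A vs Tip_J: 9
  Tip_A vs Tip_Q: 10
  Tip_J vs Tip_Q: 5
The smallest is 1, between Tip_V and Tip_U.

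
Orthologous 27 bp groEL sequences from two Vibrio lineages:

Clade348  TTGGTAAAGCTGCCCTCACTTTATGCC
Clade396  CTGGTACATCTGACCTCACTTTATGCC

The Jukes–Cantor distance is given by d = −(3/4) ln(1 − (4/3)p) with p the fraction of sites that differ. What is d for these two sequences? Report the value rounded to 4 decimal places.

Mismatches occur at site 1 (T→C), site 7 (A→C), site 9 (G→T), site 13 (C→A).
p = 4/27 = 0.148148.
d = −0.75 · ln(1 − (4/3)·0.148148) = −0.75 · ln(0.802469) = −0.75 · (-0.220062) = 0.1650.

0.1650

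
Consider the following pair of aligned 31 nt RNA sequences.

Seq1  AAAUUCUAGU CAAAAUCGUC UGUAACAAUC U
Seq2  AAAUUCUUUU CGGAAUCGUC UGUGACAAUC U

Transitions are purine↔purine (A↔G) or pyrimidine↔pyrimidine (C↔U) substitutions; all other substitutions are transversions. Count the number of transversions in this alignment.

2

Mismatches occur at site 8 (A/U, transversion), site 9 (G/U, transversion), site 12 (A/G, transition), site 13 (A/G, transition), site 24 (A/G, transition).
Of the 5 differences, 3 transitions and 2 transversions, so the answer is 2.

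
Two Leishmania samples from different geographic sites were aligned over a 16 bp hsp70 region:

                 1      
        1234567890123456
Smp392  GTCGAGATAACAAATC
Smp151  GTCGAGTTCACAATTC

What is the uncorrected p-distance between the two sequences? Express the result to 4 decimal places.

0.1875

Differing sites — 7:A/T; 9:A/C; 14:A/T.
There are 3 differences over 16 sites, so p = 3/16 = 0.1875.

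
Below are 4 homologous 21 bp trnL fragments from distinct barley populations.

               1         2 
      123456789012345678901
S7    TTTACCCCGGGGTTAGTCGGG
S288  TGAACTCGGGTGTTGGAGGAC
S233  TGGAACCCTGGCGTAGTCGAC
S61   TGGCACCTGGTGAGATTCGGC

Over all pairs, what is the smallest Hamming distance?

Pairwise Hamming distances:
  S7 vs S288: 10
  S7 vs S233: 8
  S7 vs S61: 10
  S288 vs S233: 11
  S288 vs S61: 12
  S233 vs S61: 9
The smallest is 8, between S7 and S233.

8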